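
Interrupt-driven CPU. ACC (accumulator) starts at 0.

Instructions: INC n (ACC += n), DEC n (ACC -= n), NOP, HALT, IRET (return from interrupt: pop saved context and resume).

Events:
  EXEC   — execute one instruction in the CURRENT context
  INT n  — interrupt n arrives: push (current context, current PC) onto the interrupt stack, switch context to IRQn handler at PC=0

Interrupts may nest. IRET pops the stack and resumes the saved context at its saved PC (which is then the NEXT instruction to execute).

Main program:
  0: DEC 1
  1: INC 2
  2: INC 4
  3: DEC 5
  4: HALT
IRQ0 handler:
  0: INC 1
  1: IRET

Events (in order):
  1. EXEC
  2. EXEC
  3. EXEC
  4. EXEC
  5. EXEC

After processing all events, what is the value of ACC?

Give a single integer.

Event 1 (EXEC): [MAIN] PC=0: DEC 1 -> ACC=-1
Event 2 (EXEC): [MAIN] PC=1: INC 2 -> ACC=1
Event 3 (EXEC): [MAIN] PC=2: INC 4 -> ACC=5
Event 4 (EXEC): [MAIN] PC=3: DEC 5 -> ACC=0
Event 5 (EXEC): [MAIN] PC=4: HALT

Answer: 0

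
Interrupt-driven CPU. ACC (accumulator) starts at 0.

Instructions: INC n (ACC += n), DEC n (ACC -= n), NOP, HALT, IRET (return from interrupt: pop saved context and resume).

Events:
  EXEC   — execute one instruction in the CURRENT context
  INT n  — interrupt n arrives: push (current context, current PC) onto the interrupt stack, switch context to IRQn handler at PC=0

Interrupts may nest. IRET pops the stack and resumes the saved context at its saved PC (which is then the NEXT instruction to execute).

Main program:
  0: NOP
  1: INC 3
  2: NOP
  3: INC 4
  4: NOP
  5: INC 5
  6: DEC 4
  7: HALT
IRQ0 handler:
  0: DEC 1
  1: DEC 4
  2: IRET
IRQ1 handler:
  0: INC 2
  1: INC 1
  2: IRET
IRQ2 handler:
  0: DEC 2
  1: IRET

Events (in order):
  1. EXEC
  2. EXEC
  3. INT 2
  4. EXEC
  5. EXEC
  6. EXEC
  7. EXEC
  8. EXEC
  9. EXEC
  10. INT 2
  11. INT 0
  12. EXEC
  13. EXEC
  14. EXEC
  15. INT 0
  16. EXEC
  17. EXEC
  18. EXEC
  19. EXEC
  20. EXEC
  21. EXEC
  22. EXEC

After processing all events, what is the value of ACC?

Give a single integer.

Answer: -6

Derivation:
Event 1 (EXEC): [MAIN] PC=0: NOP
Event 2 (EXEC): [MAIN] PC=1: INC 3 -> ACC=3
Event 3 (INT 2): INT 2 arrives: push (MAIN, PC=2), enter IRQ2 at PC=0 (depth now 1)
Event 4 (EXEC): [IRQ2] PC=0: DEC 2 -> ACC=1
Event 5 (EXEC): [IRQ2] PC=1: IRET -> resume MAIN at PC=2 (depth now 0)
Event 6 (EXEC): [MAIN] PC=2: NOP
Event 7 (EXEC): [MAIN] PC=3: INC 4 -> ACC=5
Event 8 (EXEC): [MAIN] PC=4: NOP
Event 9 (EXEC): [MAIN] PC=5: INC 5 -> ACC=10
Event 10 (INT 2): INT 2 arrives: push (MAIN, PC=6), enter IRQ2 at PC=0 (depth now 1)
Event 11 (INT 0): INT 0 arrives: push (IRQ2, PC=0), enter IRQ0 at PC=0 (depth now 2)
Event 12 (EXEC): [IRQ0] PC=0: DEC 1 -> ACC=9
Event 13 (EXEC): [IRQ0] PC=1: DEC 4 -> ACC=5
Event 14 (EXEC): [IRQ0] PC=2: IRET -> resume IRQ2 at PC=0 (depth now 1)
Event 15 (INT 0): INT 0 arrives: push (IRQ2, PC=0), enter IRQ0 at PC=0 (depth now 2)
Event 16 (EXEC): [IRQ0] PC=0: DEC 1 -> ACC=4
Event 17 (EXEC): [IRQ0] PC=1: DEC 4 -> ACC=0
Event 18 (EXEC): [IRQ0] PC=2: IRET -> resume IRQ2 at PC=0 (depth now 1)
Event 19 (EXEC): [IRQ2] PC=0: DEC 2 -> ACC=-2
Event 20 (EXEC): [IRQ2] PC=1: IRET -> resume MAIN at PC=6 (depth now 0)
Event 21 (EXEC): [MAIN] PC=6: DEC 4 -> ACC=-6
Event 22 (EXEC): [MAIN] PC=7: HALT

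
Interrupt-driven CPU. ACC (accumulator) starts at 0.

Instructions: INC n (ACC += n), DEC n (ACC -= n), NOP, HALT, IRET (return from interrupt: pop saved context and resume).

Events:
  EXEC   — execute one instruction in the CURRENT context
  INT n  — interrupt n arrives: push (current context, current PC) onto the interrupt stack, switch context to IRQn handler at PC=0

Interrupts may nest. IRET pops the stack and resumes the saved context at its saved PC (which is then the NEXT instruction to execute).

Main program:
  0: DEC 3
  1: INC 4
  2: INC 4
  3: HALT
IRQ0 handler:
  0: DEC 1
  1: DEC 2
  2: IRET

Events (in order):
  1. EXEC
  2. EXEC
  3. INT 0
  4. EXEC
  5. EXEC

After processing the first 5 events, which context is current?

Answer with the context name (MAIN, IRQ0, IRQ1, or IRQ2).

Answer: IRQ0

Derivation:
Event 1 (EXEC): [MAIN] PC=0: DEC 3 -> ACC=-3
Event 2 (EXEC): [MAIN] PC=1: INC 4 -> ACC=1
Event 3 (INT 0): INT 0 arrives: push (MAIN, PC=2), enter IRQ0 at PC=0 (depth now 1)
Event 4 (EXEC): [IRQ0] PC=0: DEC 1 -> ACC=0
Event 5 (EXEC): [IRQ0] PC=1: DEC 2 -> ACC=-2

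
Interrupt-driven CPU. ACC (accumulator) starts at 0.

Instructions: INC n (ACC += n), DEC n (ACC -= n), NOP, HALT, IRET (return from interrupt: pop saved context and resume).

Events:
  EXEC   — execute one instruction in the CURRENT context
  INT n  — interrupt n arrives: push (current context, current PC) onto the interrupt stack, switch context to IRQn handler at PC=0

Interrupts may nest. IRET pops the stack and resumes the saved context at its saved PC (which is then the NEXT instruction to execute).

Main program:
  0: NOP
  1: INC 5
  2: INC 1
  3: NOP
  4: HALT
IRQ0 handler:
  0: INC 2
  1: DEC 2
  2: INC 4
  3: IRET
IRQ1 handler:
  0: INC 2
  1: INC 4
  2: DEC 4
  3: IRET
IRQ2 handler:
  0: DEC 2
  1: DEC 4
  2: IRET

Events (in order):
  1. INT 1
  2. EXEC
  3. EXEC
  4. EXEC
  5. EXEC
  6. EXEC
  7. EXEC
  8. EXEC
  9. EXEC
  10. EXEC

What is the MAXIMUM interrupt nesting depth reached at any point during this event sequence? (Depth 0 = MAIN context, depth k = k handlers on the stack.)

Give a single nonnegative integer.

Event 1 (INT 1): INT 1 arrives: push (MAIN, PC=0), enter IRQ1 at PC=0 (depth now 1) [depth=1]
Event 2 (EXEC): [IRQ1] PC=0: INC 2 -> ACC=2 [depth=1]
Event 3 (EXEC): [IRQ1] PC=1: INC 4 -> ACC=6 [depth=1]
Event 4 (EXEC): [IRQ1] PC=2: DEC 4 -> ACC=2 [depth=1]
Event 5 (EXEC): [IRQ1] PC=3: IRET -> resume MAIN at PC=0 (depth now 0) [depth=0]
Event 6 (EXEC): [MAIN] PC=0: NOP [depth=0]
Event 7 (EXEC): [MAIN] PC=1: INC 5 -> ACC=7 [depth=0]
Event 8 (EXEC): [MAIN] PC=2: INC 1 -> ACC=8 [depth=0]
Event 9 (EXEC): [MAIN] PC=3: NOP [depth=0]
Event 10 (EXEC): [MAIN] PC=4: HALT [depth=0]
Max depth observed: 1

Answer: 1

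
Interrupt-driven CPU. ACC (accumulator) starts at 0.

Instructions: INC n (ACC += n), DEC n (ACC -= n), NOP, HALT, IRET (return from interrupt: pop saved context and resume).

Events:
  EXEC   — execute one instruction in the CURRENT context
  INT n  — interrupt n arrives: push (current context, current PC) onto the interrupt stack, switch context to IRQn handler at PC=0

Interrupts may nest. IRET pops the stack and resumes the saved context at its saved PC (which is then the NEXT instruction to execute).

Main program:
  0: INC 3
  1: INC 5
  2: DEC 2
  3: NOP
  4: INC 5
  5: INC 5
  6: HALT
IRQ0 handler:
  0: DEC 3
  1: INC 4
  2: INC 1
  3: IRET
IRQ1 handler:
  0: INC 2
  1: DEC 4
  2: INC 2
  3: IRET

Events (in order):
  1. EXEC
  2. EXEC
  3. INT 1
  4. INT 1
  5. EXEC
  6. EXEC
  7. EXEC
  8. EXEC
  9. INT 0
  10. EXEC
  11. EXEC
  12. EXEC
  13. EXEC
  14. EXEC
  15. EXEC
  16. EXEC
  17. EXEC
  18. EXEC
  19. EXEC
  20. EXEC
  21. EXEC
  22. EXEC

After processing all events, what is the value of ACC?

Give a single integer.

Answer: 18

Derivation:
Event 1 (EXEC): [MAIN] PC=0: INC 3 -> ACC=3
Event 2 (EXEC): [MAIN] PC=1: INC 5 -> ACC=8
Event 3 (INT 1): INT 1 arrives: push (MAIN, PC=2), enter IRQ1 at PC=0 (depth now 1)
Event 4 (INT 1): INT 1 arrives: push (IRQ1, PC=0), enter IRQ1 at PC=0 (depth now 2)
Event 5 (EXEC): [IRQ1] PC=0: INC 2 -> ACC=10
Event 6 (EXEC): [IRQ1] PC=1: DEC 4 -> ACC=6
Event 7 (EXEC): [IRQ1] PC=2: INC 2 -> ACC=8
Event 8 (EXEC): [IRQ1] PC=3: IRET -> resume IRQ1 at PC=0 (depth now 1)
Event 9 (INT 0): INT 0 arrives: push (IRQ1, PC=0), enter IRQ0 at PC=0 (depth now 2)
Event 10 (EXEC): [IRQ0] PC=0: DEC 3 -> ACC=5
Event 11 (EXEC): [IRQ0] PC=1: INC 4 -> ACC=9
Event 12 (EXEC): [IRQ0] PC=2: INC 1 -> ACC=10
Event 13 (EXEC): [IRQ0] PC=3: IRET -> resume IRQ1 at PC=0 (depth now 1)
Event 14 (EXEC): [IRQ1] PC=0: INC 2 -> ACC=12
Event 15 (EXEC): [IRQ1] PC=1: DEC 4 -> ACC=8
Event 16 (EXEC): [IRQ1] PC=2: INC 2 -> ACC=10
Event 17 (EXEC): [IRQ1] PC=3: IRET -> resume MAIN at PC=2 (depth now 0)
Event 18 (EXEC): [MAIN] PC=2: DEC 2 -> ACC=8
Event 19 (EXEC): [MAIN] PC=3: NOP
Event 20 (EXEC): [MAIN] PC=4: INC 5 -> ACC=13
Event 21 (EXEC): [MAIN] PC=5: INC 5 -> ACC=18
Event 22 (EXEC): [MAIN] PC=6: HALT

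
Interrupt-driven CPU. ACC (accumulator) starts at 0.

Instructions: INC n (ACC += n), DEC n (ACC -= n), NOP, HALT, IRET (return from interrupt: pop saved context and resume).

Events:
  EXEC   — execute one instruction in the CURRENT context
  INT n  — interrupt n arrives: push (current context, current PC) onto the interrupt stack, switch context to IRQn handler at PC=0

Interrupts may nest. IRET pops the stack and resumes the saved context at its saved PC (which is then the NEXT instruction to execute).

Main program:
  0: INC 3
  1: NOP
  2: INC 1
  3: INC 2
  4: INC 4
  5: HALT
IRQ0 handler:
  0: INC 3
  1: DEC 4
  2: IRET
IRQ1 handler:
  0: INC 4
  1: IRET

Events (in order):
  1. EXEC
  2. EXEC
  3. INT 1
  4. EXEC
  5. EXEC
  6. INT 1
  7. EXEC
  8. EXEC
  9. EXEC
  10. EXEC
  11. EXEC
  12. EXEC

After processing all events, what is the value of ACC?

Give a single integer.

Event 1 (EXEC): [MAIN] PC=0: INC 3 -> ACC=3
Event 2 (EXEC): [MAIN] PC=1: NOP
Event 3 (INT 1): INT 1 arrives: push (MAIN, PC=2), enter IRQ1 at PC=0 (depth now 1)
Event 4 (EXEC): [IRQ1] PC=0: INC 4 -> ACC=7
Event 5 (EXEC): [IRQ1] PC=1: IRET -> resume MAIN at PC=2 (depth now 0)
Event 6 (INT 1): INT 1 arrives: push (MAIN, PC=2), enter IRQ1 at PC=0 (depth now 1)
Event 7 (EXEC): [IRQ1] PC=0: INC 4 -> ACC=11
Event 8 (EXEC): [IRQ1] PC=1: IRET -> resume MAIN at PC=2 (depth now 0)
Event 9 (EXEC): [MAIN] PC=2: INC 1 -> ACC=12
Event 10 (EXEC): [MAIN] PC=3: INC 2 -> ACC=14
Event 11 (EXEC): [MAIN] PC=4: INC 4 -> ACC=18
Event 12 (EXEC): [MAIN] PC=5: HALT

Answer: 18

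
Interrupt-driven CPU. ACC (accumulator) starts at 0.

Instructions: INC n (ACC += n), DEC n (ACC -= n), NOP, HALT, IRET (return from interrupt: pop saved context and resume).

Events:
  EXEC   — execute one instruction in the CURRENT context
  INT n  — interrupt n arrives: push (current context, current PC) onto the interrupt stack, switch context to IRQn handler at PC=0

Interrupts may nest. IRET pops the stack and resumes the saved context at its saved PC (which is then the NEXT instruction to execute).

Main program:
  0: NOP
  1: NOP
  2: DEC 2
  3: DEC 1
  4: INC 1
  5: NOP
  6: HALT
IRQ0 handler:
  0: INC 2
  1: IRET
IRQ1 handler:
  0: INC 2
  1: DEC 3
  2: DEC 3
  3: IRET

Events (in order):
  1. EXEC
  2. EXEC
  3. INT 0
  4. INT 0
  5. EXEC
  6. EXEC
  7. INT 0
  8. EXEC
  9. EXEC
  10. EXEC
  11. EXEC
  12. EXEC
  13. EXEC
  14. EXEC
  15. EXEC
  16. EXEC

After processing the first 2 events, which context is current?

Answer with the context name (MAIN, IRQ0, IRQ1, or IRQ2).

Event 1 (EXEC): [MAIN] PC=0: NOP
Event 2 (EXEC): [MAIN] PC=1: NOP

Answer: MAIN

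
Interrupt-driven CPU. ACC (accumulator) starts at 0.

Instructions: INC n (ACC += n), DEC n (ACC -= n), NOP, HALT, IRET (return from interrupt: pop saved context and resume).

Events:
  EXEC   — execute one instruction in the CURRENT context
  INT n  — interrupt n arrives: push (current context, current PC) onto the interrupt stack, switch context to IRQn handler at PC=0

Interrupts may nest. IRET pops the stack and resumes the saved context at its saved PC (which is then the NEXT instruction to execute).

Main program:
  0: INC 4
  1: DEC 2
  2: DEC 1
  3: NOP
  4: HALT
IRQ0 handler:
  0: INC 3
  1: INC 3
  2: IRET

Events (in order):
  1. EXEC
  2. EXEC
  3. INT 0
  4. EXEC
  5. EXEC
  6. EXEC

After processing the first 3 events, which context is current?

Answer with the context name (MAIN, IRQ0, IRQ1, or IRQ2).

Answer: IRQ0

Derivation:
Event 1 (EXEC): [MAIN] PC=0: INC 4 -> ACC=4
Event 2 (EXEC): [MAIN] PC=1: DEC 2 -> ACC=2
Event 3 (INT 0): INT 0 arrives: push (MAIN, PC=2), enter IRQ0 at PC=0 (depth now 1)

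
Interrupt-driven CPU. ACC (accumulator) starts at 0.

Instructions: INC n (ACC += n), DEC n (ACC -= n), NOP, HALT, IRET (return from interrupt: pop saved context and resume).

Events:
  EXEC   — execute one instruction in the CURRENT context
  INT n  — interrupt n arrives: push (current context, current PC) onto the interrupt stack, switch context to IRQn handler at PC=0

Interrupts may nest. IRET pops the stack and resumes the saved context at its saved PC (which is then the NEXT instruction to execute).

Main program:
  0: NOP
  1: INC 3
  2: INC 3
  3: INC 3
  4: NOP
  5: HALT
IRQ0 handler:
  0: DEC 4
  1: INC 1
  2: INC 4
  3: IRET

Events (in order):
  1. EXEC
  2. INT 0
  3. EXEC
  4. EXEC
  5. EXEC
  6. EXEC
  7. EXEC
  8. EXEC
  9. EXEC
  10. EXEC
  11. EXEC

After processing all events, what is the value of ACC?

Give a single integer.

Event 1 (EXEC): [MAIN] PC=0: NOP
Event 2 (INT 0): INT 0 arrives: push (MAIN, PC=1), enter IRQ0 at PC=0 (depth now 1)
Event 3 (EXEC): [IRQ0] PC=0: DEC 4 -> ACC=-4
Event 4 (EXEC): [IRQ0] PC=1: INC 1 -> ACC=-3
Event 5 (EXEC): [IRQ0] PC=2: INC 4 -> ACC=1
Event 6 (EXEC): [IRQ0] PC=3: IRET -> resume MAIN at PC=1 (depth now 0)
Event 7 (EXEC): [MAIN] PC=1: INC 3 -> ACC=4
Event 8 (EXEC): [MAIN] PC=2: INC 3 -> ACC=7
Event 9 (EXEC): [MAIN] PC=3: INC 3 -> ACC=10
Event 10 (EXEC): [MAIN] PC=4: NOP
Event 11 (EXEC): [MAIN] PC=5: HALT

Answer: 10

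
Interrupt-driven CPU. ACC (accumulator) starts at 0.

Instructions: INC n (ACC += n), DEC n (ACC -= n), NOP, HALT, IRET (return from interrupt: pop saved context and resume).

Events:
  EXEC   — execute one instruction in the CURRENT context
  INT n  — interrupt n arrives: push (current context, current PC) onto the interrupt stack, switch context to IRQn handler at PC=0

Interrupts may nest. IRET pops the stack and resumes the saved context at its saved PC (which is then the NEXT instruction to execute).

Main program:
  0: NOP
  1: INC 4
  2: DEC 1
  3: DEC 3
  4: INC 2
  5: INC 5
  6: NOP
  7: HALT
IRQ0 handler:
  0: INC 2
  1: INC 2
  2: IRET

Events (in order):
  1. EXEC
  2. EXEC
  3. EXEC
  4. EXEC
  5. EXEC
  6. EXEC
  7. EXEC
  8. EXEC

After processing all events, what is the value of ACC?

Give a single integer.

Event 1 (EXEC): [MAIN] PC=0: NOP
Event 2 (EXEC): [MAIN] PC=1: INC 4 -> ACC=4
Event 3 (EXEC): [MAIN] PC=2: DEC 1 -> ACC=3
Event 4 (EXEC): [MAIN] PC=3: DEC 3 -> ACC=0
Event 5 (EXEC): [MAIN] PC=4: INC 2 -> ACC=2
Event 6 (EXEC): [MAIN] PC=5: INC 5 -> ACC=7
Event 7 (EXEC): [MAIN] PC=6: NOP
Event 8 (EXEC): [MAIN] PC=7: HALT

Answer: 7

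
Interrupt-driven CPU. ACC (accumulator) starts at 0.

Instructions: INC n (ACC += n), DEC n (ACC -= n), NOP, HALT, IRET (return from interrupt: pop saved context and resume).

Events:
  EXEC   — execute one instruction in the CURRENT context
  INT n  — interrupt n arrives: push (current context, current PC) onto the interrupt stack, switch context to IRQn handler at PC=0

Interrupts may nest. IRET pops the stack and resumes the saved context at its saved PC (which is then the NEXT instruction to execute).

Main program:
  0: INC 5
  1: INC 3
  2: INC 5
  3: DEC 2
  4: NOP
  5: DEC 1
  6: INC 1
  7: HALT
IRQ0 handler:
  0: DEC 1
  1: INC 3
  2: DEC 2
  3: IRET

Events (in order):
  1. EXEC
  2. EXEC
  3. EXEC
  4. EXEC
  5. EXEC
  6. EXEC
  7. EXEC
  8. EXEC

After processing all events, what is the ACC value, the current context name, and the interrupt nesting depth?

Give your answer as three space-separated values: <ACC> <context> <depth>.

Event 1 (EXEC): [MAIN] PC=0: INC 5 -> ACC=5
Event 2 (EXEC): [MAIN] PC=1: INC 3 -> ACC=8
Event 3 (EXEC): [MAIN] PC=2: INC 5 -> ACC=13
Event 4 (EXEC): [MAIN] PC=3: DEC 2 -> ACC=11
Event 5 (EXEC): [MAIN] PC=4: NOP
Event 6 (EXEC): [MAIN] PC=5: DEC 1 -> ACC=10
Event 7 (EXEC): [MAIN] PC=6: INC 1 -> ACC=11
Event 8 (EXEC): [MAIN] PC=7: HALT

Answer: 11 MAIN 0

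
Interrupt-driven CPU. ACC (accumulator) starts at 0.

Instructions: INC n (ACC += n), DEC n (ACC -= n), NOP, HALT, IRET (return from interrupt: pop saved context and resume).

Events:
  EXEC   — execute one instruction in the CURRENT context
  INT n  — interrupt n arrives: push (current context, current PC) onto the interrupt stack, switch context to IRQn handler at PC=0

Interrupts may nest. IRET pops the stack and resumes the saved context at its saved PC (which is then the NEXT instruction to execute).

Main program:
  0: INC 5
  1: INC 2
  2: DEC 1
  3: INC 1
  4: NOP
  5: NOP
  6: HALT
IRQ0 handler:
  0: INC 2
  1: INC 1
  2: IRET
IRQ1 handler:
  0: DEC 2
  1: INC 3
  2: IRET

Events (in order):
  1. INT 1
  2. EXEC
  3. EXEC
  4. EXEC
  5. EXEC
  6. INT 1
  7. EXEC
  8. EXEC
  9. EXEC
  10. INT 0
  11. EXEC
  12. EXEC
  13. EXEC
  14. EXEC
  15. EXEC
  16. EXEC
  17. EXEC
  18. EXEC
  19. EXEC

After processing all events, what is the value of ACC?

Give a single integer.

Event 1 (INT 1): INT 1 arrives: push (MAIN, PC=0), enter IRQ1 at PC=0 (depth now 1)
Event 2 (EXEC): [IRQ1] PC=0: DEC 2 -> ACC=-2
Event 3 (EXEC): [IRQ1] PC=1: INC 3 -> ACC=1
Event 4 (EXEC): [IRQ1] PC=2: IRET -> resume MAIN at PC=0 (depth now 0)
Event 5 (EXEC): [MAIN] PC=0: INC 5 -> ACC=6
Event 6 (INT 1): INT 1 arrives: push (MAIN, PC=1), enter IRQ1 at PC=0 (depth now 1)
Event 7 (EXEC): [IRQ1] PC=0: DEC 2 -> ACC=4
Event 8 (EXEC): [IRQ1] PC=1: INC 3 -> ACC=7
Event 9 (EXEC): [IRQ1] PC=2: IRET -> resume MAIN at PC=1 (depth now 0)
Event 10 (INT 0): INT 0 arrives: push (MAIN, PC=1), enter IRQ0 at PC=0 (depth now 1)
Event 11 (EXEC): [IRQ0] PC=0: INC 2 -> ACC=9
Event 12 (EXEC): [IRQ0] PC=1: INC 1 -> ACC=10
Event 13 (EXEC): [IRQ0] PC=2: IRET -> resume MAIN at PC=1 (depth now 0)
Event 14 (EXEC): [MAIN] PC=1: INC 2 -> ACC=12
Event 15 (EXEC): [MAIN] PC=2: DEC 1 -> ACC=11
Event 16 (EXEC): [MAIN] PC=3: INC 1 -> ACC=12
Event 17 (EXEC): [MAIN] PC=4: NOP
Event 18 (EXEC): [MAIN] PC=5: NOP
Event 19 (EXEC): [MAIN] PC=6: HALT

Answer: 12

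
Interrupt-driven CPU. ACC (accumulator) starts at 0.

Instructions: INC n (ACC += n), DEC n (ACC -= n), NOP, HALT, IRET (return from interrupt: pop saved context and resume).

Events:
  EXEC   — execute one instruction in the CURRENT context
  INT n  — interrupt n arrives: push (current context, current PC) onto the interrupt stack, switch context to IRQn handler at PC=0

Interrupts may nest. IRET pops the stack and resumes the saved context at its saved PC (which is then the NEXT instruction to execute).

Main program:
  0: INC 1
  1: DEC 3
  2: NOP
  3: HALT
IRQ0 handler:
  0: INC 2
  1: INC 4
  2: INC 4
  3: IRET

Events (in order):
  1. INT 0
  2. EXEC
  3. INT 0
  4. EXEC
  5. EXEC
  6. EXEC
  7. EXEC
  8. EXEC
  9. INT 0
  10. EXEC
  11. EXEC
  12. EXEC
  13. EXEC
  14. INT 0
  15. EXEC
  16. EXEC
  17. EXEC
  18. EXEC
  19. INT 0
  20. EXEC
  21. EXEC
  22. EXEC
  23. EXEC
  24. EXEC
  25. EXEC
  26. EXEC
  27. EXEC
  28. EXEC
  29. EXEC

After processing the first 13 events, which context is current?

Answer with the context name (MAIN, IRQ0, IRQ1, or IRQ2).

Event 1 (INT 0): INT 0 arrives: push (MAIN, PC=0), enter IRQ0 at PC=0 (depth now 1)
Event 2 (EXEC): [IRQ0] PC=0: INC 2 -> ACC=2
Event 3 (INT 0): INT 0 arrives: push (IRQ0, PC=1), enter IRQ0 at PC=0 (depth now 2)
Event 4 (EXEC): [IRQ0] PC=0: INC 2 -> ACC=4
Event 5 (EXEC): [IRQ0] PC=1: INC 4 -> ACC=8
Event 6 (EXEC): [IRQ0] PC=2: INC 4 -> ACC=12
Event 7 (EXEC): [IRQ0] PC=3: IRET -> resume IRQ0 at PC=1 (depth now 1)
Event 8 (EXEC): [IRQ0] PC=1: INC 4 -> ACC=16
Event 9 (INT 0): INT 0 arrives: push (IRQ0, PC=2), enter IRQ0 at PC=0 (depth now 2)
Event 10 (EXEC): [IRQ0] PC=0: INC 2 -> ACC=18
Event 11 (EXEC): [IRQ0] PC=1: INC 4 -> ACC=22
Event 12 (EXEC): [IRQ0] PC=2: INC 4 -> ACC=26
Event 13 (EXEC): [IRQ0] PC=3: IRET -> resume IRQ0 at PC=2 (depth now 1)

Answer: IRQ0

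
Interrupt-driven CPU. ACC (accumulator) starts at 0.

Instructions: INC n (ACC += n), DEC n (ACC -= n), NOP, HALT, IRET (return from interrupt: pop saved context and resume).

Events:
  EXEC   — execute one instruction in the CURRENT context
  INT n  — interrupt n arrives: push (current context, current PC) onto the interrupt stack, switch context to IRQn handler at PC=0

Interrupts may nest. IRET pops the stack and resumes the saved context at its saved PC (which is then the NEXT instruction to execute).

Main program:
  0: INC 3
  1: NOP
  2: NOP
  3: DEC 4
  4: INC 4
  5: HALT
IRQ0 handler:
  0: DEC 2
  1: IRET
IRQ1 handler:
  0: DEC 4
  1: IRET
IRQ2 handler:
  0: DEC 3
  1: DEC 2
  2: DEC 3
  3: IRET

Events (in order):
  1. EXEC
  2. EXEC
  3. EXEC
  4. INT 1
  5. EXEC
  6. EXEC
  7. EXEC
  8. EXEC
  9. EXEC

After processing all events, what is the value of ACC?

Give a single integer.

Event 1 (EXEC): [MAIN] PC=0: INC 3 -> ACC=3
Event 2 (EXEC): [MAIN] PC=1: NOP
Event 3 (EXEC): [MAIN] PC=2: NOP
Event 4 (INT 1): INT 1 arrives: push (MAIN, PC=3), enter IRQ1 at PC=0 (depth now 1)
Event 5 (EXEC): [IRQ1] PC=0: DEC 4 -> ACC=-1
Event 6 (EXEC): [IRQ1] PC=1: IRET -> resume MAIN at PC=3 (depth now 0)
Event 7 (EXEC): [MAIN] PC=3: DEC 4 -> ACC=-5
Event 8 (EXEC): [MAIN] PC=4: INC 4 -> ACC=-1
Event 9 (EXEC): [MAIN] PC=5: HALT

Answer: -1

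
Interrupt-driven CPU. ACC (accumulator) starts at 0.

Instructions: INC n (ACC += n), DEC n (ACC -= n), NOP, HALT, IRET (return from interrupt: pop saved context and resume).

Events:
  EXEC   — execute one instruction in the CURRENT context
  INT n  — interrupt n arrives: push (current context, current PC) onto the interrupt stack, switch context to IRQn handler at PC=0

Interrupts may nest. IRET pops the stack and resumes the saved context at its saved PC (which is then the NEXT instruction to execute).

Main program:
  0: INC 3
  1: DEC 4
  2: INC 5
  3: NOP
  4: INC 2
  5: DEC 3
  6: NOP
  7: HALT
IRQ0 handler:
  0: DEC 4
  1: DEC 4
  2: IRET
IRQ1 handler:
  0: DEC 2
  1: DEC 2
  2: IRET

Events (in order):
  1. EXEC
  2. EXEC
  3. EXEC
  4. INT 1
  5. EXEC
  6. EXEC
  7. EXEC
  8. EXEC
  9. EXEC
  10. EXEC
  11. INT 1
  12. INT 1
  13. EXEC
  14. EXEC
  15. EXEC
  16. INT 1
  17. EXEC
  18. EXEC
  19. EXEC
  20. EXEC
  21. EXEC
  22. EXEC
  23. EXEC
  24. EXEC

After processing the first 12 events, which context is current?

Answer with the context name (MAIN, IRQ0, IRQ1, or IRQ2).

Answer: IRQ1

Derivation:
Event 1 (EXEC): [MAIN] PC=0: INC 3 -> ACC=3
Event 2 (EXEC): [MAIN] PC=1: DEC 4 -> ACC=-1
Event 3 (EXEC): [MAIN] PC=2: INC 5 -> ACC=4
Event 4 (INT 1): INT 1 arrives: push (MAIN, PC=3), enter IRQ1 at PC=0 (depth now 1)
Event 5 (EXEC): [IRQ1] PC=0: DEC 2 -> ACC=2
Event 6 (EXEC): [IRQ1] PC=1: DEC 2 -> ACC=0
Event 7 (EXEC): [IRQ1] PC=2: IRET -> resume MAIN at PC=3 (depth now 0)
Event 8 (EXEC): [MAIN] PC=3: NOP
Event 9 (EXEC): [MAIN] PC=4: INC 2 -> ACC=2
Event 10 (EXEC): [MAIN] PC=5: DEC 3 -> ACC=-1
Event 11 (INT 1): INT 1 arrives: push (MAIN, PC=6), enter IRQ1 at PC=0 (depth now 1)
Event 12 (INT 1): INT 1 arrives: push (IRQ1, PC=0), enter IRQ1 at PC=0 (depth now 2)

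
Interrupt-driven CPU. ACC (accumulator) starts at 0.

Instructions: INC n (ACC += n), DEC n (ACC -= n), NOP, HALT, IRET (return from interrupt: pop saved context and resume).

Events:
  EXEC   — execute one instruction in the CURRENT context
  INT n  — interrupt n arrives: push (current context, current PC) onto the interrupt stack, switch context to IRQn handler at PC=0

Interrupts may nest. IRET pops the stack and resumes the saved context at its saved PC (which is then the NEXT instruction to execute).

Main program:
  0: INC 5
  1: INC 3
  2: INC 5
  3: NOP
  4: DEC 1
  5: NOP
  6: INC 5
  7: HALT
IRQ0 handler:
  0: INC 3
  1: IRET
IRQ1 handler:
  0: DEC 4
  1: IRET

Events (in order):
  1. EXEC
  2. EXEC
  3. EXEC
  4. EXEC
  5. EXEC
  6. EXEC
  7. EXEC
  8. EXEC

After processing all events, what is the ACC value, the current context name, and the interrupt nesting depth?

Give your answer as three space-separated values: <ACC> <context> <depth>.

Event 1 (EXEC): [MAIN] PC=0: INC 5 -> ACC=5
Event 2 (EXEC): [MAIN] PC=1: INC 3 -> ACC=8
Event 3 (EXEC): [MAIN] PC=2: INC 5 -> ACC=13
Event 4 (EXEC): [MAIN] PC=3: NOP
Event 5 (EXEC): [MAIN] PC=4: DEC 1 -> ACC=12
Event 6 (EXEC): [MAIN] PC=5: NOP
Event 7 (EXEC): [MAIN] PC=6: INC 5 -> ACC=17
Event 8 (EXEC): [MAIN] PC=7: HALT

Answer: 17 MAIN 0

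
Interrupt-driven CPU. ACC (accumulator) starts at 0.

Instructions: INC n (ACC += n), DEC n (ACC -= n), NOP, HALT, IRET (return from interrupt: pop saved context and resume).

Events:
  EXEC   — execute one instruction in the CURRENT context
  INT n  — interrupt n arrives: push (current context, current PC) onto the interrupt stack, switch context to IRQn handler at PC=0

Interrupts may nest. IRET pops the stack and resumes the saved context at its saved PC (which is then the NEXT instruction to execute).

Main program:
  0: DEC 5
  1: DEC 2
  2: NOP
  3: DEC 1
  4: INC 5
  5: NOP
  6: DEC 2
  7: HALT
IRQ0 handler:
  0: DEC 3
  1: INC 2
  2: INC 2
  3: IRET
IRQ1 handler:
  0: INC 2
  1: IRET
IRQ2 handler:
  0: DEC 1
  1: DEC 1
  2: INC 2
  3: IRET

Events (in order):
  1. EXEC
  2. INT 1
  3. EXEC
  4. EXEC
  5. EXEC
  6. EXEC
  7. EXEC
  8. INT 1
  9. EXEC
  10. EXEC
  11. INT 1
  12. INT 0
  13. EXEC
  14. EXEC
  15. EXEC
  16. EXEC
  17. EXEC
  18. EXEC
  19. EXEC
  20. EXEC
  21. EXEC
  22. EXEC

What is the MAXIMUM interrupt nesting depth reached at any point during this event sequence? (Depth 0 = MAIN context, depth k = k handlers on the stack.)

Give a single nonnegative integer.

Event 1 (EXEC): [MAIN] PC=0: DEC 5 -> ACC=-5 [depth=0]
Event 2 (INT 1): INT 1 arrives: push (MAIN, PC=1), enter IRQ1 at PC=0 (depth now 1) [depth=1]
Event 3 (EXEC): [IRQ1] PC=0: INC 2 -> ACC=-3 [depth=1]
Event 4 (EXEC): [IRQ1] PC=1: IRET -> resume MAIN at PC=1 (depth now 0) [depth=0]
Event 5 (EXEC): [MAIN] PC=1: DEC 2 -> ACC=-5 [depth=0]
Event 6 (EXEC): [MAIN] PC=2: NOP [depth=0]
Event 7 (EXEC): [MAIN] PC=3: DEC 1 -> ACC=-6 [depth=0]
Event 8 (INT 1): INT 1 arrives: push (MAIN, PC=4), enter IRQ1 at PC=0 (depth now 1) [depth=1]
Event 9 (EXEC): [IRQ1] PC=0: INC 2 -> ACC=-4 [depth=1]
Event 10 (EXEC): [IRQ1] PC=1: IRET -> resume MAIN at PC=4 (depth now 0) [depth=0]
Event 11 (INT 1): INT 1 arrives: push (MAIN, PC=4), enter IRQ1 at PC=0 (depth now 1) [depth=1]
Event 12 (INT 0): INT 0 arrives: push (IRQ1, PC=0), enter IRQ0 at PC=0 (depth now 2) [depth=2]
Event 13 (EXEC): [IRQ0] PC=0: DEC 3 -> ACC=-7 [depth=2]
Event 14 (EXEC): [IRQ0] PC=1: INC 2 -> ACC=-5 [depth=2]
Event 15 (EXEC): [IRQ0] PC=2: INC 2 -> ACC=-3 [depth=2]
Event 16 (EXEC): [IRQ0] PC=3: IRET -> resume IRQ1 at PC=0 (depth now 1) [depth=1]
Event 17 (EXEC): [IRQ1] PC=0: INC 2 -> ACC=-1 [depth=1]
Event 18 (EXEC): [IRQ1] PC=1: IRET -> resume MAIN at PC=4 (depth now 0) [depth=0]
Event 19 (EXEC): [MAIN] PC=4: INC 5 -> ACC=4 [depth=0]
Event 20 (EXEC): [MAIN] PC=5: NOP [depth=0]
Event 21 (EXEC): [MAIN] PC=6: DEC 2 -> ACC=2 [depth=0]
Event 22 (EXEC): [MAIN] PC=7: HALT [depth=0]
Max depth observed: 2

Answer: 2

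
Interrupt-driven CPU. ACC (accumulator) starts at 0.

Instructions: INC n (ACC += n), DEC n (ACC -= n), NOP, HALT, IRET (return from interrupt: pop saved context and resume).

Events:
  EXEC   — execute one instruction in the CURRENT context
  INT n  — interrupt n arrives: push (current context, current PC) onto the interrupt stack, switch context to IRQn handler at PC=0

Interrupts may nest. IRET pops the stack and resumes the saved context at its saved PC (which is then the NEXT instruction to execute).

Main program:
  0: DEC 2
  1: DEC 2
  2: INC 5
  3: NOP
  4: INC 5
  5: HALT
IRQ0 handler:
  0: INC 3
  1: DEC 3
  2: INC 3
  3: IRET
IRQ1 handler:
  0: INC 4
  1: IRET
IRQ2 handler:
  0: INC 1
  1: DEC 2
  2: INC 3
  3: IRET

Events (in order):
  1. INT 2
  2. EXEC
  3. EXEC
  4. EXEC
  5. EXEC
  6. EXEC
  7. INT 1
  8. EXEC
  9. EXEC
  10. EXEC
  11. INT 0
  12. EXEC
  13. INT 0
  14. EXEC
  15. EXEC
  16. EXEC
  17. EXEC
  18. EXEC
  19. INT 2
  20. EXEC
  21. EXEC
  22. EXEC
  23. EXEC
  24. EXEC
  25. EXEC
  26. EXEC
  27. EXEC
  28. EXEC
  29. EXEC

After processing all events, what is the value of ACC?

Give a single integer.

Event 1 (INT 2): INT 2 arrives: push (MAIN, PC=0), enter IRQ2 at PC=0 (depth now 1)
Event 2 (EXEC): [IRQ2] PC=0: INC 1 -> ACC=1
Event 3 (EXEC): [IRQ2] PC=1: DEC 2 -> ACC=-1
Event 4 (EXEC): [IRQ2] PC=2: INC 3 -> ACC=2
Event 5 (EXEC): [IRQ2] PC=3: IRET -> resume MAIN at PC=0 (depth now 0)
Event 6 (EXEC): [MAIN] PC=0: DEC 2 -> ACC=0
Event 7 (INT 1): INT 1 arrives: push (MAIN, PC=1), enter IRQ1 at PC=0 (depth now 1)
Event 8 (EXEC): [IRQ1] PC=0: INC 4 -> ACC=4
Event 9 (EXEC): [IRQ1] PC=1: IRET -> resume MAIN at PC=1 (depth now 0)
Event 10 (EXEC): [MAIN] PC=1: DEC 2 -> ACC=2
Event 11 (INT 0): INT 0 arrives: push (MAIN, PC=2), enter IRQ0 at PC=0 (depth now 1)
Event 12 (EXEC): [IRQ0] PC=0: INC 3 -> ACC=5
Event 13 (INT 0): INT 0 arrives: push (IRQ0, PC=1), enter IRQ0 at PC=0 (depth now 2)
Event 14 (EXEC): [IRQ0] PC=0: INC 3 -> ACC=8
Event 15 (EXEC): [IRQ0] PC=1: DEC 3 -> ACC=5
Event 16 (EXEC): [IRQ0] PC=2: INC 3 -> ACC=8
Event 17 (EXEC): [IRQ0] PC=3: IRET -> resume IRQ0 at PC=1 (depth now 1)
Event 18 (EXEC): [IRQ0] PC=1: DEC 3 -> ACC=5
Event 19 (INT 2): INT 2 arrives: push (IRQ0, PC=2), enter IRQ2 at PC=0 (depth now 2)
Event 20 (EXEC): [IRQ2] PC=0: INC 1 -> ACC=6
Event 21 (EXEC): [IRQ2] PC=1: DEC 2 -> ACC=4
Event 22 (EXEC): [IRQ2] PC=2: INC 3 -> ACC=7
Event 23 (EXEC): [IRQ2] PC=3: IRET -> resume IRQ0 at PC=2 (depth now 1)
Event 24 (EXEC): [IRQ0] PC=2: INC 3 -> ACC=10
Event 25 (EXEC): [IRQ0] PC=3: IRET -> resume MAIN at PC=2 (depth now 0)
Event 26 (EXEC): [MAIN] PC=2: INC 5 -> ACC=15
Event 27 (EXEC): [MAIN] PC=3: NOP
Event 28 (EXEC): [MAIN] PC=4: INC 5 -> ACC=20
Event 29 (EXEC): [MAIN] PC=5: HALT

Answer: 20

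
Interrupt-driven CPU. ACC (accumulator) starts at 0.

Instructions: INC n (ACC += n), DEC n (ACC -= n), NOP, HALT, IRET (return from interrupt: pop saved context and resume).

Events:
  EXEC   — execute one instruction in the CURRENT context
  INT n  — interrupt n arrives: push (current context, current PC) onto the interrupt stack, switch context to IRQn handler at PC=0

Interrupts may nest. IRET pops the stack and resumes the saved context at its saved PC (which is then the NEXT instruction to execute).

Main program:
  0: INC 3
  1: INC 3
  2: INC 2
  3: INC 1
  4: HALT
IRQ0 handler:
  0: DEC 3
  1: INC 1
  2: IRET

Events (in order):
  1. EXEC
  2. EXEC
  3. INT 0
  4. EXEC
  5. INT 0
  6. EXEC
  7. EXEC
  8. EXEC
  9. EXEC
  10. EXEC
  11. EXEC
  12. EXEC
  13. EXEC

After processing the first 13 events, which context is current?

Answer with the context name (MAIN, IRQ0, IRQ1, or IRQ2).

Answer: MAIN

Derivation:
Event 1 (EXEC): [MAIN] PC=0: INC 3 -> ACC=3
Event 2 (EXEC): [MAIN] PC=1: INC 3 -> ACC=6
Event 3 (INT 0): INT 0 arrives: push (MAIN, PC=2), enter IRQ0 at PC=0 (depth now 1)
Event 4 (EXEC): [IRQ0] PC=0: DEC 3 -> ACC=3
Event 5 (INT 0): INT 0 arrives: push (IRQ0, PC=1), enter IRQ0 at PC=0 (depth now 2)
Event 6 (EXEC): [IRQ0] PC=0: DEC 3 -> ACC=0
Event 7 (EXEC): [IRQ0] PC=1: INC 1 -> ACC=1
Event 8 (EXEC): [IRQ0] PC=2: IRET -> resume IRQ0 at PC=1 (depth now 1)
Event 9 (EXEC): [IRQ0] PC=1: INC 1 -> ACC=2
Event 10 (EXEC): [IRQ0] PC=2: IRET -> resume MAIN at PC=2 (depth now 0)
Event 11 (EXEC): [MAIN] PC=2: INC 2 -> ACC=4
Event 12 (EXEC): [MAIN] PC=3: INC 1 -> ACC=5
Event 13 (EXEC): [MAIN] PC=4: HALT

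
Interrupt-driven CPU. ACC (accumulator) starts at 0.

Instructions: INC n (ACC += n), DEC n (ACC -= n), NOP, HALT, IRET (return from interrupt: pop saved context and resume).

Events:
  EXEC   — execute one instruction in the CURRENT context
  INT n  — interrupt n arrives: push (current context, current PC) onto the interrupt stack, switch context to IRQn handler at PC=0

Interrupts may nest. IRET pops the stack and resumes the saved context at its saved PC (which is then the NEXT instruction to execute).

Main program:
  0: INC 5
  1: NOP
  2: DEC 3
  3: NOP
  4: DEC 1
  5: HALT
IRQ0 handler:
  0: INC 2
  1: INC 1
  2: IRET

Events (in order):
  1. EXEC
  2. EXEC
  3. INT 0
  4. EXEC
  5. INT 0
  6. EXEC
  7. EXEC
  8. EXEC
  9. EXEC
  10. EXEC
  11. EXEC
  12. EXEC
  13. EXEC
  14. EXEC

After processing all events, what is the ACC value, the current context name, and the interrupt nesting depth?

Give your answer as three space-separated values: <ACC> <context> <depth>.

Answer: 7 MAIN 0

Derivation:
Event 1 (EXEC): [MAIN] PC=0: INC 5 -> ACC=5
Event 2 (EXEC): [MAIN] PC=1: NOP
Event 3 (INT 0): INT 0 arrives: push (MAIN, PC=2), enter IRQ0 at PC=0 (depth now 1)
Event 4 (EXEC): [IRQ0] PC=0: INC 2 -> ACC=7
Event 5 (INT 0): INT 0 arrives: push (IRQ0, PC=1), enter IRQ0 at PC=0 (depth now 2)
Event 6 (EXEC): [IRQ0] PC=0: INC 2 -> ACC=9
Event 7 (EXEC): [IRQ0] PC=1: INC 1 -> ACC=10
Event 8 (EXEC): [IRQ0] PC=2: IRET -> resume IRQ0 at PC=1 (depth now 1)
Event 9 (EXEC): [IRQ0] PC=1: INC 1 -> ACC=11
Event 10 (EXEC): [IRQ0] PC=2: IRET -> resume MAIN at PC=2 (depth now 0)
Event 11 (EXEC): [MAIN] PC=2: DEC 3 -> ACC=8
Event 12 (EXEC): [MAIN] PC=3: NOP
Event 13 (EXEC): [MAIN] PC=4: DEC 1 -> ACC=7
Event 14 (EXEC): [MAIN] PC=5: HALT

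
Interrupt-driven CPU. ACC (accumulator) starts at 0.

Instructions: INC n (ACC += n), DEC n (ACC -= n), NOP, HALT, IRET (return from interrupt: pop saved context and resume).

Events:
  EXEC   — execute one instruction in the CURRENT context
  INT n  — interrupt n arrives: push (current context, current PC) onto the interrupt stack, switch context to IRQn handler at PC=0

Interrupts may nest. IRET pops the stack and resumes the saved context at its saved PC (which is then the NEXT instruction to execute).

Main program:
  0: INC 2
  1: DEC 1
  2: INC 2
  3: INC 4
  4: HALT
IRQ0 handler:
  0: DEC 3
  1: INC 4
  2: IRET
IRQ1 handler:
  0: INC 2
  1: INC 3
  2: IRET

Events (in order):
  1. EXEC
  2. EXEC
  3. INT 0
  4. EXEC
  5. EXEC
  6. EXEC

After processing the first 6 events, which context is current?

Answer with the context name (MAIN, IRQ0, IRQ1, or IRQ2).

Answer: MAIN

Derivation:
Event 1 (EXEC): [MAIN] PC=0: INC 2 -> ACC=2
Event 2 (EXEC): [MAIN] PC=1: DEC 1 -> ACC=1
Event 3 (INT 0): INT 0 arrives: push (MAIN, PC=2), enter IRQ0 at PC=0 (depth now 1)
Event 4 (EXEC): [IRQ0] PC=0: DEC 3 -> ACC=-2
Event 5 (EXEC): [IRQ0] PC=1: INC 4 -> ACC=2
Event 6 (EXEC): [IRQ0] PC=2: IRET -> resume MAIN at PC=2 (depth now 0)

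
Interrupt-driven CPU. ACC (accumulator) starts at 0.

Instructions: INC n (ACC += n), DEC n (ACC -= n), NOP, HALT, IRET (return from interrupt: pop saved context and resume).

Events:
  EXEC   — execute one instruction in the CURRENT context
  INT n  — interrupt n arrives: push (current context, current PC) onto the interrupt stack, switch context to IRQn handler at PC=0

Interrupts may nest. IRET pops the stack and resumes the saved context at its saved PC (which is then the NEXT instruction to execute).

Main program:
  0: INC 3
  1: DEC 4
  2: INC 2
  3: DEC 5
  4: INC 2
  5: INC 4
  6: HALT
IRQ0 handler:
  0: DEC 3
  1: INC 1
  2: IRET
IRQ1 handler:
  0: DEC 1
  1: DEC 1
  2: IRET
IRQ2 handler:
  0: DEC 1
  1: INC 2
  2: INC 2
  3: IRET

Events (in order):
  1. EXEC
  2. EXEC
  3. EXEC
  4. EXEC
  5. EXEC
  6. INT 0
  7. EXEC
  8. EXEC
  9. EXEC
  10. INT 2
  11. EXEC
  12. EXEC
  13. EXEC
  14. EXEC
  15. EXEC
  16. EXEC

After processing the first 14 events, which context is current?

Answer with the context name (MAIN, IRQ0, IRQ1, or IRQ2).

Event 1 (EXEC): [MAIN] PC=0: INC 3 -> ACC=3
Event 2 (EXEC): [MAIN] PC=1: DEC 4 -> ACC=-1
Event 3 (EXEC): [MAIN] PC=2: INC 2 -> ACC=1
Event 4 (EXEC): [MAIN] PC=3: DEC 5 -> ACC=-4
Event 5 (EXEC): [MAIN] PC=4: INC 2 -> ACC=-2
Event 6 (INT 0): INT 0 arrives: push (MAIN, PC=5), enter IRQ0 at PC=0 (depth now 1)
Event 7 (EXEC): [IRQ0] PC=0: DEC 3 -> ACC=-5
Event 8 (EXEC): [IRQ0] PC=1: INC 1 -> ACC=-4
Event 9 (EXEC): [IRQ0] PC=2: IRET -> resume MAIN at PC=5 (depth now 0)
Event 10 (INT 2): INT 2 arrives: push (MAIN, PC=5), enter IRQ2 at PC=0 (depth now 1)
Event 11 (EXEC): [IRQ2] PC=0: DEC 1 -> ACC=-5
Event 12 (EXEC): [IRQ2] PC=1: INC 2 -> ACC=-3
Event 13 (EXEC): [IRQ2] PC=2: INC 2 -> ACC=-1
Event 14 (EXEC): [IRQ2] PC=3: IRET -> resume MAIN at PC=5 (depth now 0)

Answer: MAIN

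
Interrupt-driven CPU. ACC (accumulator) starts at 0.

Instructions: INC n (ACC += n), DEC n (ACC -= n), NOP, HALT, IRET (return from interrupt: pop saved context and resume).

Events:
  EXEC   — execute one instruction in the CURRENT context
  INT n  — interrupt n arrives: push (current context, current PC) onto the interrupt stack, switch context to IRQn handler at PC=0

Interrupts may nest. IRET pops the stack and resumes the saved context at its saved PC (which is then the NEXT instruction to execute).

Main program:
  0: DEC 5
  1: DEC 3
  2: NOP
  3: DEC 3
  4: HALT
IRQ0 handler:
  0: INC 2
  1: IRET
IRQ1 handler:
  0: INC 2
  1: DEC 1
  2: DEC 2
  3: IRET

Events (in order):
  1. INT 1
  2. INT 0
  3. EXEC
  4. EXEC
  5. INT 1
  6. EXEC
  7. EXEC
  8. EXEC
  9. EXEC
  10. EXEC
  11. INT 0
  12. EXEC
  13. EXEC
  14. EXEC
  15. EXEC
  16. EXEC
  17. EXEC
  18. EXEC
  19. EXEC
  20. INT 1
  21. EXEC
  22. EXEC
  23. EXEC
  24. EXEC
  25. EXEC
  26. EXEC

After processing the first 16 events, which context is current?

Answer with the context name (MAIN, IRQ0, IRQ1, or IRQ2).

Answer: MAIN

Derivation:
Event 1 (INT 1): INT 1 arrives: push (MAIN, PC=0), enter IRQ1 at PC=0 (depth now 1)
Event 2 (INT 0): INT 0 arrives: push (IRQ1, PC=0), enter IRQ0 at PC=0 (depth now 2)
Event 3 (EXEC): [IRQ0] PC=0: INC 2 -> ACC=2
Event 4 (EXEC): [IRQ0] PC=1: IRET -> resume IRQ1 at PC=0 (depth now 1)
Event 5 (INT 1): INT 1 arrives: push (IRQ1, PC=0), enter IRQ1 at PC=0 (depth now 2)
Event 6 (EXEC): [IRQ1] PC=0: INC 2 -> ACC=4
Event 7 (EXEC): [IRQ1] PC=1: DEC 1 -> ACC=3
Event 8 (EXEC): [IRQ1] PC=2: DEC 2 -> ACC=1
Event 9 (EXEC): [IRQ1] PC=3: IRET -> resume IRQ1 at PC=0 (depth now 1)
Event 10 (EXEC): [IRQ1] PC=0: INC 2 -> ACC=3
Event 11 (INT 0): INT 0 arrives: push (IRQ1, PC=1), enter IRQ0 at PC=0 (depth now 2)
Event 12 (EXEC): [IRQ0] PC=0: INC 2 -> ACC=5
Event 13 (EXEC): [IRQ0] PC=1: IRET -> resume IRQ1 at PC=1 (depth now 1)
Event 14 (EXEC): [IRQ1] PC=1: DEC 1 -> ACC=4
Event 15 (EXEC): [IRQ1] PC=2: DEC 2 -> ACC=2
Event 16 (EXEC): [IRQ1] PC=3: IRET -> resume MAIN at PC=0 (depth now 0)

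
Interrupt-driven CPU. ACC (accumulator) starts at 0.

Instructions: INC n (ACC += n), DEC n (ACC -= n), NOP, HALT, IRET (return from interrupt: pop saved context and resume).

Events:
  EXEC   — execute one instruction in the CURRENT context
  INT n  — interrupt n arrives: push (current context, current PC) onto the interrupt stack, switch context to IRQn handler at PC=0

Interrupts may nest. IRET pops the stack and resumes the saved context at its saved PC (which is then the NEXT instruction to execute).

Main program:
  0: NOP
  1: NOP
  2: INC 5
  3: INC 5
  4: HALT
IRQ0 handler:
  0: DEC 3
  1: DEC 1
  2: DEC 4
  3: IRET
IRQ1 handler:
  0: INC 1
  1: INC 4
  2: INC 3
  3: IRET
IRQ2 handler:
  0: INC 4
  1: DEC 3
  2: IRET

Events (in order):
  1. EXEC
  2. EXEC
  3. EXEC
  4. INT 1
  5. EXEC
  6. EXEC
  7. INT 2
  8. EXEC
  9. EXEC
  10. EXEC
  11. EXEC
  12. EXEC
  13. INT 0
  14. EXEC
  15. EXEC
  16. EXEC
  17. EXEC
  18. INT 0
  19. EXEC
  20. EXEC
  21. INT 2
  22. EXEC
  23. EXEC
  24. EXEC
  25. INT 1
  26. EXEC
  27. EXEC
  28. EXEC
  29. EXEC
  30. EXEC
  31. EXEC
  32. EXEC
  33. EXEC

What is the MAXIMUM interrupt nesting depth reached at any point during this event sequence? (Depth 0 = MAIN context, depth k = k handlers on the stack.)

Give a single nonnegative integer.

Answer: 2

Derivation:
Event 1 (EXEC): [MAIN] PC=0: NOP [depth=0]
Event 2 (EXEC): [MAIN] PC=1: NOP [depth=0]
Event 3 (EXEC): [MAIN] PC=2: INC 5 -> ACC=5 [depth=0]
Event 4 (INT 1): INT 1 arrives: push (MAIN, PC=3), enter IRQ1 at PC=0 (depth now 1) [depth=1]
Event 5 (EXEC): [IRQ1] PC=0: INC 1 -> ACC=6 [depth=1]
Event 6 (EXEC): [IRQ1] PC=1: INC 4 -> ACC=10 [depth=1]
Event 7 (INT 2): INT 2 arrives: push (IRQ1, PC=2), enter IRQ2 at PC=0 (depth now 2) [depth=2]
Event 8 (EXEC): [IRQ2] PC=0: INC 4 -> ACC=14 [depth=2]
Event 9 (EXEC): [IRQ2] PC=1: DEC 3 -> ACC=11 [depth=2]
Event 10 (EXEC): [IRQ2] PC=2: IRET -> resume IRQ1 at PC=2 (depth now 1) [depth=1]
Event 11 (EXEC): [IRQ1] PC=2: INC 3 -> ACC=14 [depth=1]
Event 12 (EXEC): [IRQ1] PC=3: IRET -> resume MAIN at PC=3 (depth now 0) [depth=0]
Event 13 (INT 0): INT 0 arrives: push (MAIN, PC=3), enter IRQ0 at PC=0 (depth now 1) [depth=1]
Event 14 (EXEC): [IRQ0] PC=0: DEC 3 -> ACC=11 [depth=1]
Event 15 (EXEC): [IRQ0] PC=1: DEC 1 -> ACC=10 [depth=1]
Event 16 (EXEC): [IRQ0] PC=2: DEC 4 -> ACC=6 [depth=1]
Event 17 (EXEC): [IRQ0] PC=3: IRET -> resume MAIN at PC=3 (depth now 0) [depth=0]
Event 18 (INT 0): INT 0 arrives: push (MAIN, PC=3), enter IRQ0 at PC=0 (depth now 1) [depth=1]
Event 19 (EXEC): [IRQ0] PC=0: DEC 3 -> ACC=3 [depth=1]
Event 20 (EXEC): [IRQ0] PC=1: DEC 1 -> ACC=2 [depth=1]
Event 21 (INT 2): INT 2 arrives: push (IRQ0, PC=2), enter IRQ2 at PC=0 (depth now 2) [depth=2]
Event 22 (EXEC): [IRQ2] PC=0: INC 4 -> ACC=6 [depth=2]
Event 23 (EXEC): [IRQ2] PC=1: DEC 3 -> ACC=3 [depth=2]
Event 24 (EXEC): [IRQ2] PC=2: IRET -> resume IRQ0 at PC=2 (depth now 1) [depth=1]
Event 25 (INT 1): INT 1 arrives: push (IRQ0, PC=2), enter IRQ1 at PC=0 (depth now 2) [depth=2]
Event 26 (EXEC): [IRQ1] PC=0: INC 1 -> ACC=4 [depth=2]
Event 27 (EXEC): [IRQ1] PC=1: INC 4 -> ACC=8 [depth=2]
Event 28 (EXEC): [IRQ1] PC=2: INC 3 -> ACC=11 [depth=2]
Event 29 (EXEC): [IRQ1] PC=3: IRET -> resume IRQ0 at PC=2 (depth now 1) [depth=1]
Event 30 (EXEC): [IRQ0] PC=2: DEC 4 -> ACC=7 [depth=1]
Event 31 (EXEC): [IRQ0] PC=3: IRET -> resume MAIN at PC=3 (depth now 0) [depth=0]
Event 32 (EXEC): [MAIN] PC=3: INC 5 -> ACC=12 [depth=0]
Event 33 (EXEC): [MAIN] PC=4: HALT [depth=0]
Max depth observed: 2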